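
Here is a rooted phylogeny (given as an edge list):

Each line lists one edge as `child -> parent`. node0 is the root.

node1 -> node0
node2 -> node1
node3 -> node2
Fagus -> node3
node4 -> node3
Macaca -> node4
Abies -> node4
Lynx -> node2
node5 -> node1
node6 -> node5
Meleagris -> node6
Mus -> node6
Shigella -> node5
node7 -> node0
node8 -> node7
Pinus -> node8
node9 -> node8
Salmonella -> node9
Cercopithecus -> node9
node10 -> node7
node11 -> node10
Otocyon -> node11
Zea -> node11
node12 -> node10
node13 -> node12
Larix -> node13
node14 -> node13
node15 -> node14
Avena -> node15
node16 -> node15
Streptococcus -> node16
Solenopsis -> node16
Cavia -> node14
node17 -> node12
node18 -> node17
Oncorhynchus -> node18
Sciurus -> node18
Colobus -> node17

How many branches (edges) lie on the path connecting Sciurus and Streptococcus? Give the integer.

8

The MRCA of Sciurus and Streptococcus is the node subtending ((Larix,((Avena,(Streptococcus,Solenopsis)),Cavia)),((Oncorhynchus,Sciurus),Colobus)).
From Sciurus up to that node: 3 branches. From Streptococcus up to the same node: 5 branches. Total: 3 + 5 = 8.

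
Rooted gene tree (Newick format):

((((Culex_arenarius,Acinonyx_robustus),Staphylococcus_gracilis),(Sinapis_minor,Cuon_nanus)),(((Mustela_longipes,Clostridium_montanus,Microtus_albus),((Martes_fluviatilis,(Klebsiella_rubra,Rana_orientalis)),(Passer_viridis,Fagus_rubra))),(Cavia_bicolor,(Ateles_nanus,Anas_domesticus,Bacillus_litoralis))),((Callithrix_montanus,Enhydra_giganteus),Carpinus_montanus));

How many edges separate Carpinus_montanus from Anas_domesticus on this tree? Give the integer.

The MRCA of Carpinus_montanus and Anas_domesticus is the root of the tree.
From Carpinus_montanus up to that node: 2 branches. From Anas_domesticus up to the same node: 4 branches. Total: 2 + 4 = 6.

6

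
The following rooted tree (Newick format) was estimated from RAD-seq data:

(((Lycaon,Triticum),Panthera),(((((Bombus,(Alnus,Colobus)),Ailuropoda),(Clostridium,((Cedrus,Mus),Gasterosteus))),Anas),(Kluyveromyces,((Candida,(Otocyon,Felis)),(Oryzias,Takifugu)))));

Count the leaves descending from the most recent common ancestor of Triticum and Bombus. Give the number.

The MRCA of Triticum and Bombus is the root, so the clade is the entire tree.
That clade contains 18 terminal taxa: Ailuropoda, Alnus, Anas, Bombus, Candida, Cedrus, Clostridium, Colobus, Felis, Gasterosteus, Kluyveromyces, Lycaon, Mus, Oryzias, Otocyon, Panthera, Takifugu, Triticum.

18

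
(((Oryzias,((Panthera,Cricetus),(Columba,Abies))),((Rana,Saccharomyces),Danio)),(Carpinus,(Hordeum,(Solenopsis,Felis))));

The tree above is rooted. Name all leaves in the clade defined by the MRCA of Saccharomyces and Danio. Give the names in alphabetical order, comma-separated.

Danio, Rana, Saccharomyces

Tracing Saccharomyces: it sits inside (Rana,Saccharomyces).
Tracing Danio: it sits inside ((Rana,Saccharomyces),Danio).
The smallest clade enclosing both is ((Rana,Saccharomyces),Danio); the answer is its 3 terminal taxa in alphabetical order.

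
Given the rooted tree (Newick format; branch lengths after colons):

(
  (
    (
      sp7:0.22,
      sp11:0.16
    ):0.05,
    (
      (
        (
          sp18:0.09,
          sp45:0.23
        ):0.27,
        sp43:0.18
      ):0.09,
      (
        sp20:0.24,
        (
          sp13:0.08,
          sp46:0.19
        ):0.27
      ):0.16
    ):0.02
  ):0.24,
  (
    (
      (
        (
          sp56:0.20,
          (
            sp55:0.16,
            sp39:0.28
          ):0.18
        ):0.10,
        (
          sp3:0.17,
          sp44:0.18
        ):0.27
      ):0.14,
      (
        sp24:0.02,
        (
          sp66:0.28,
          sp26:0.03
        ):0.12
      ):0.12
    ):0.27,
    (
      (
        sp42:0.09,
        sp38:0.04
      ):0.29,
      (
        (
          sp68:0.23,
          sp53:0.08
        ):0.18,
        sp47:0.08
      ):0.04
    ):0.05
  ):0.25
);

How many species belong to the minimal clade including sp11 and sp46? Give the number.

8

The MRCA of sp11 and sp46 is the node subtending ((sp7,sp11),(((sp18,sp45),sp43),(sp20,(sp13,sp46)))).
That clade contains 8 terminal taxa: sp11, sp13, sp18, sp20, sp43, sp45, sp46, sp7.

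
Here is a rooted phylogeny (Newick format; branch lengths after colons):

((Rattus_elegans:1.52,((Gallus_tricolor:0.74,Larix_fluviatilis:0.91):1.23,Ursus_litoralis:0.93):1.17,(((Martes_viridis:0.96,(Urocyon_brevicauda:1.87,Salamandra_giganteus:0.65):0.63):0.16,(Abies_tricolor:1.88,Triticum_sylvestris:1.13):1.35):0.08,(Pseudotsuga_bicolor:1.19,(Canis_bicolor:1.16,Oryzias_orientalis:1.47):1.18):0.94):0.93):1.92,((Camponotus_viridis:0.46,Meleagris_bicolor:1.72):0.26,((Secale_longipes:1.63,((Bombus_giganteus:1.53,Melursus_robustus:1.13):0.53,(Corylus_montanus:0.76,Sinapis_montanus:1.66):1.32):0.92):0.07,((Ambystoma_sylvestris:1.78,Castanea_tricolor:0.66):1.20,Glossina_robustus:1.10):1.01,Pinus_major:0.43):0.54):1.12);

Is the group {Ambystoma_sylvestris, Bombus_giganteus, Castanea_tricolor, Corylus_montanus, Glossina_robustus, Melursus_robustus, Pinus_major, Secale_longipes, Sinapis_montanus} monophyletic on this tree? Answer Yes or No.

The most recent common ancestor of these taxa subtends ((Secale_longipes,((Bombus_giganteus,Melursus_robustus),(Corylus_montanus,Sinapis_montanus))),((Ambystoma_sylvestris,Castanea_tricolor),Glossina_robustus),Pinus_major).
That clade has exactly 9 tips — every listed taxon and nothing else — so the group is monophyletic.

Yes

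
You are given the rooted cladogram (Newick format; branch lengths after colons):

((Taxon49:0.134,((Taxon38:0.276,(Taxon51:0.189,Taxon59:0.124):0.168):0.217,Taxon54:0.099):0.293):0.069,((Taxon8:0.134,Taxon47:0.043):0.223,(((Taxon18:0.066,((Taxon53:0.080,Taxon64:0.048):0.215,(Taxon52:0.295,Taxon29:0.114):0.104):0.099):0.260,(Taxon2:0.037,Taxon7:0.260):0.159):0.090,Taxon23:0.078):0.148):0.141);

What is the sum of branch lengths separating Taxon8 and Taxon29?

1.172

The path runs Taxon8 → … → MRCA → … → Taxon29; the MRCA is the node subtending ((Taxon8,Taxon47),(((Taxon18,((Taxon53,Taxon64),(Taxon52,Taxon29))),(Taxon2,Taxon7)),Taxon23)).
Branch lengths along that path: 0.134 + 0.223 + 0.148 + 0.090 + 0.260 + 0.099 + 0.104 + 0.114 = 1.172.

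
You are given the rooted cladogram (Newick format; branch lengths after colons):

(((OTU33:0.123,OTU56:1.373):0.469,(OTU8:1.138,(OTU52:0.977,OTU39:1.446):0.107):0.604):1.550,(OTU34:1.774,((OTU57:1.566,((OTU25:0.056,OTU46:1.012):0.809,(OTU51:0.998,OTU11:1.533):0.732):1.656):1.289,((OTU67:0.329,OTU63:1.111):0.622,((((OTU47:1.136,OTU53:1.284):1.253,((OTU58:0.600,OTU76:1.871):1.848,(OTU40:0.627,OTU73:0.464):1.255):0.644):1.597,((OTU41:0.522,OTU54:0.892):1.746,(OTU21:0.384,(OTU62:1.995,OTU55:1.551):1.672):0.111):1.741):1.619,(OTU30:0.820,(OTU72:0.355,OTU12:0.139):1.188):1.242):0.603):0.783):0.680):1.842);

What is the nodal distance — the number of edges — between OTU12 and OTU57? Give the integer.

7

The MRCA of OTU12 and OTU57 is the node subtending ((OTU57,((OTU25,OTU46),(OTU51,OTU11))),((OTU67,OTU63),((((OTU47,OTU53),((OTU58,OTU76),(OTU40,OTU73))),((OTU41,OTU54),(OTU21,(OTU62,OTU55)))),(OTU30,(OTU72,OTU12))))).
From OTU12 up to that node: 5 branches. From OTU57 up to the same node: 2 branches. Total: 5 + 2 = 7.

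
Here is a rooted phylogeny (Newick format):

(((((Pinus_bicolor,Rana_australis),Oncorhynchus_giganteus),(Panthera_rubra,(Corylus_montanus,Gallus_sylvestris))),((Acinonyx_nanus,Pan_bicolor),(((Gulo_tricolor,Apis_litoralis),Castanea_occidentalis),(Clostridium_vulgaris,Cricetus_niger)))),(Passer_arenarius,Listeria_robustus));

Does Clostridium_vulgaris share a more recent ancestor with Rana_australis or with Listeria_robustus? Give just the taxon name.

The MRCA of Clostridium_vulgaris and Rana_australis subtends ((((Pinus_bicolor,Rana_australis),Oncorhynchus_giganteus),(Panthera_rubra,(Corylus_montanus,Gallus_sylvestris))),((Acinonyx_nanus,Pan_bicolor),(((Gulo_tricolor,Apis_litoralis),Castanea_occidentalis),(Clostridium_vulgaris,Cricetus_niger)))) (13 taxa).
The MRCA of Clostridium_vulgaris and Listeria_robustus is the root, subtending the entire tree (15 taxa).
The first is nested inside the second, so Clostridium_vulgaris shares a more recent common ancestor with Rana_australis.

Rana_australis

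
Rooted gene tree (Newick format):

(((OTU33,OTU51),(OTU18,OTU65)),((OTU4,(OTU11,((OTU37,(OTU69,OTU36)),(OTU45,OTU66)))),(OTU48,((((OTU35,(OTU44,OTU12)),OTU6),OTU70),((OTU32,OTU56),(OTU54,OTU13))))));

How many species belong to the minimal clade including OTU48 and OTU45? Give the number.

The MRCA of OTU48 and OTU45 is the node subtending ((OTU4,(OTU11,((OTU37,(OTU69,OTU36)),(OTU45,OTU66)))),(OTU48,((((OTU35,(OTU44,OTU12)),OTU6),OTU70),((OTU32,OTU56),(OTU54,OTU13))))).
That clade contains 17 terminal taxa: OTU11, OTU12, OTU13, OTU32, OTU35, OTU36, OTU37, OTU4, OTU44, OTU45, OTU48, OTU54, OTU56, OTU6, OTU66, OTU69, OTU70.

17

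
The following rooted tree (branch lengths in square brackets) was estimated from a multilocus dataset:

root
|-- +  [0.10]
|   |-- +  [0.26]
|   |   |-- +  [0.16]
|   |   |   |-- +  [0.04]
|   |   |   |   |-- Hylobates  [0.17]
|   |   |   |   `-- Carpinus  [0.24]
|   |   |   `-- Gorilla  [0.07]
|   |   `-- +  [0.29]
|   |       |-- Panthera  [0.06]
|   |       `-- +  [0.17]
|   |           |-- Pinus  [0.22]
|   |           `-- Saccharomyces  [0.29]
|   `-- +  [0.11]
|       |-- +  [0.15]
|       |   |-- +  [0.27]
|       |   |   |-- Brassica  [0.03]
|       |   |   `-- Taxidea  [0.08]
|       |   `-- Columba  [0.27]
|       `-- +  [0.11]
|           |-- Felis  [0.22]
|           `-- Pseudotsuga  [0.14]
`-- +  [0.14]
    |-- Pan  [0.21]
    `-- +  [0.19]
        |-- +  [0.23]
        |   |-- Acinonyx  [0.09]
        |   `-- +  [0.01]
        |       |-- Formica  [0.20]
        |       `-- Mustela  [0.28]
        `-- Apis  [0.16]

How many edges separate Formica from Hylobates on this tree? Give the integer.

The MRCA of Formica and Hylobates is the root of the tree.
From Formica up to that node: 5 branches. From Hylobates up to the same node: 5 branches. Total: 5 + 5 = 10.

10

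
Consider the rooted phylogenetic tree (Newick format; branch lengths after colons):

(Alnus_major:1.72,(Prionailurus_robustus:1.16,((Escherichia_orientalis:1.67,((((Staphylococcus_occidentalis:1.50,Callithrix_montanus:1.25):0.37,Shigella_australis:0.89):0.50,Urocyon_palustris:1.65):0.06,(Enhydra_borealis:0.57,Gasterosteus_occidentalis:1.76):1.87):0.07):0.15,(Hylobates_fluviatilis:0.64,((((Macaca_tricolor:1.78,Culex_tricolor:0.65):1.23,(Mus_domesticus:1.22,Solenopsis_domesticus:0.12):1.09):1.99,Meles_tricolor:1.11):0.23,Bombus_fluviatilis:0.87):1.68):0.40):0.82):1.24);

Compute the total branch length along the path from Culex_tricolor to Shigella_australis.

7.85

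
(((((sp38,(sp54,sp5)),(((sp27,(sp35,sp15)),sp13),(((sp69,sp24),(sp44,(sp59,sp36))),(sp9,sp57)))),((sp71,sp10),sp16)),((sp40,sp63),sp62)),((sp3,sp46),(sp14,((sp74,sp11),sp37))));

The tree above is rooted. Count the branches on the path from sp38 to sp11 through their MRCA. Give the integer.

10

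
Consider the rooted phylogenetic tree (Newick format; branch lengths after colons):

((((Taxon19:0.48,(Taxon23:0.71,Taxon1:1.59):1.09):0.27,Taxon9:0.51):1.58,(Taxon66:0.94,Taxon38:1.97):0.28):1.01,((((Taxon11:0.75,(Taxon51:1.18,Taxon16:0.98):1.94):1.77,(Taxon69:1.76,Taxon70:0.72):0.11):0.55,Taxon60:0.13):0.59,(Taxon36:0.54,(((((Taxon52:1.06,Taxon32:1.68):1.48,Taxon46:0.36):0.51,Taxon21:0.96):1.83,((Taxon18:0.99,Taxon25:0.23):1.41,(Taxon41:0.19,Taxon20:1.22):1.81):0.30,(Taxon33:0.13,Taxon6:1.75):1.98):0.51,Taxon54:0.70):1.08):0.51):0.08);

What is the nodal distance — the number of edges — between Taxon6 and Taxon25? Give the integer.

5

The MRCA of Taxon6 and Taxon25 is the node subtending ((((Taxon52,Taxon32),Taxon46),Taxon21),((Taxon18,Taxon25),(Taxon41,Taxon20)),(Taxon33,Taxon6)).
From Taxon6 up to that node: 2 branches. From Taxon25 up to the same node: 3 branches. Total: 2 + 3 = 5.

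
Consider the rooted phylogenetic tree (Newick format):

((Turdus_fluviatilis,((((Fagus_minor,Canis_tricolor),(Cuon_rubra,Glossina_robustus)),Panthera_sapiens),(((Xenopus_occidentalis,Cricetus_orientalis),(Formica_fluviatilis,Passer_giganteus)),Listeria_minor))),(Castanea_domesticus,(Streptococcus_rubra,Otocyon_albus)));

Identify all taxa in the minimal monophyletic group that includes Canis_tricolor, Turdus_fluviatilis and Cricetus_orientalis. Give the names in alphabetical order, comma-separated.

Tracing Canis_tricolor: it sits inside (Fagus_minor,Canis_tricolor).
Tracing Turdus_fluviatilis: it sits inside (Turdus_fluviatilis,((((Fagus_minor,Canis_tricolor),(Cuon_rubra,Glossina_robustus)),Panthera_sapiens),(((Xenopus_occidentalis,Cricetus_orientalis),(Formica_fluviatilis,Passer_giganteus)),Listeria_minor))).
Tracing Cricetus_orientalis: it sits inside (Xenopus_occidentalis,Cricetus_orientalis).
The smallest clade enclosing all 3 is (Turdus_fluviatilis,((((Fagus_minor,Canis_tricolor),(Cuon_rubra,Glossina_robustus)),Panthera_sapiens),(((Xenopus_occidentalis,Cricetus_orientalis),(Formica_fluviatilis,Passer_giganteus)),Listeria_minor))); the answer is its 11 terminal taxa in alphabetical order.

Canis_tricolor, Cricetus_orientalis, Cuon_rubra, Fagus_minor, Formica_fluviatilis, Glossina_robustus, Listeria_minor, Panthera_sapiens, Passer_giganteus, Turdus_fluviatilis, Xenopus_occidentalis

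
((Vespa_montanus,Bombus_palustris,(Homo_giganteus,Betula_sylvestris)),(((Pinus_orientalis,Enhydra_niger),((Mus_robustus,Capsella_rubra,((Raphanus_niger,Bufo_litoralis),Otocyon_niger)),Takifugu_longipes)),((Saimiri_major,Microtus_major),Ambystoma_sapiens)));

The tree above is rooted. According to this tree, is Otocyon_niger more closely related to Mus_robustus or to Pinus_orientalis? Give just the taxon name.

The MRCA of Otocyon_niger and Mus_robustus subtends (Mus_robustus,Capsella_rubra,((Raphanus_niger,Bufo_litoralis),Otocyon_niger)) (5 taxa).
The MRCA of Otocyon_niger and Pinus_orientalis subtends ((Pinus_orientalis,Enhydra_niger),((Mus_robustus,Capsella_rubra,((Raphanus_niger,Bufo_litoralis),Otocyon_niger)),Takifugu_longipes)) (8 taxa).
The first is nested inside the second, so Otocyon_niger shares a more recent common ancestor with Mus_robustus.

Mus_robustus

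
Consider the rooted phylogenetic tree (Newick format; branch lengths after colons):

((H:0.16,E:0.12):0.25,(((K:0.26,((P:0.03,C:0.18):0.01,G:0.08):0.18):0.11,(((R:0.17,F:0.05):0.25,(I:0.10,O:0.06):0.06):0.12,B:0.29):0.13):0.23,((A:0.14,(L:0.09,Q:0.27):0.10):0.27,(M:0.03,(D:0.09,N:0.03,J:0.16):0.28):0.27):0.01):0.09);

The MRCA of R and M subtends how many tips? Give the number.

The MRCA of R and M is the node subtending (((K,((P,C),G)),(((R,F),(I,O)),B)),((A,(L,Q)),(M,(D,N,J)))).
That clade contains 16 terminal taxa: A, B, C, D, F, G, I, J, K, L, M, N, O, P, Q, R.

16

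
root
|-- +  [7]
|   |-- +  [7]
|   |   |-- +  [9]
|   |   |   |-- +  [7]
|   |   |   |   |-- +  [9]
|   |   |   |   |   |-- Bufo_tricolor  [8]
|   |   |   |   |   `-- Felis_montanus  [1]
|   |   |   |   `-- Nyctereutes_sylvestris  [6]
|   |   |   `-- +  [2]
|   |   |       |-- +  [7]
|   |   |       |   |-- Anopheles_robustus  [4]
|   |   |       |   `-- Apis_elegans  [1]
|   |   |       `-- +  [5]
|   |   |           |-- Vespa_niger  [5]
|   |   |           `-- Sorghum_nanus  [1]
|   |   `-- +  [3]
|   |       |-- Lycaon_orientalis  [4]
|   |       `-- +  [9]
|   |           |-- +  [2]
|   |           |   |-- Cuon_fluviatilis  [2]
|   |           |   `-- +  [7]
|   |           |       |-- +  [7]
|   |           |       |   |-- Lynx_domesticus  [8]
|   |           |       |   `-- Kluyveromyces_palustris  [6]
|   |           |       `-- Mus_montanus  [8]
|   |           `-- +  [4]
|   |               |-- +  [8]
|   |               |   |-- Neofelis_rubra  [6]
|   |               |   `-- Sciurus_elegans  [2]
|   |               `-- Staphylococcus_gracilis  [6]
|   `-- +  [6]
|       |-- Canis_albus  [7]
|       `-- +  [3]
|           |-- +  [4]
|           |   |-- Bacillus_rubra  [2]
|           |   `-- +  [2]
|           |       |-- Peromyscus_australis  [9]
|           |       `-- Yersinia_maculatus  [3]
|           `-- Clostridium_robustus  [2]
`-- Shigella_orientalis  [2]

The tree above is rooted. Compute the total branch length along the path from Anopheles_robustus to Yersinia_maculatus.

The path runs Anopheles_robustus → … → MRCA → … → Yersinia_maculatus; the MRCA is the node subtending (((((Bufo_tricolor,Felis_montanus),Nyctereutes_sylvestris),((Anopheles_robustus,Apis_elegans),(Vespa_niger,Sorghum_nanus))),(Lycaon_orientalis,((Cuon_fluviatilis,((Lynx_domesticus,Kluyveromyces_palustris),Mus_montanus)),((Neofelis_rubra,Sciurus_elegans),Staphylococcus_gracilis)))),(Canis_albus,((Bacillus_rubra,(Peromyscus_australis,Yersinia_maculatus)),Clostridium_robustus))).
Branch lengths along that path: 4 + 7 + 2 + 9 + 7 + 6 + 3 + 4 + 2 + 3 = 47.

47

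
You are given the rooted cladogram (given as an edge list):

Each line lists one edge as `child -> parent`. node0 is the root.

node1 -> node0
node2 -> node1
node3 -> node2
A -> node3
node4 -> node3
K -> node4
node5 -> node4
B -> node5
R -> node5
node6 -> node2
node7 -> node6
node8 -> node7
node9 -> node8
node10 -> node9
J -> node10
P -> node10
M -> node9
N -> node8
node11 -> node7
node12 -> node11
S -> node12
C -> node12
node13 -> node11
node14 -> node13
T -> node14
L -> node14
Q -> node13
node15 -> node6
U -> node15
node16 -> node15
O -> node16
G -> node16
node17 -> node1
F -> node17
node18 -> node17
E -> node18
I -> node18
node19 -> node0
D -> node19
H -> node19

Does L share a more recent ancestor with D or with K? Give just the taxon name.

The MRCA of L and K subtends ((A,(K,(B,R))),(((((J,P),M),N),((S,C),((T,L),Q))),(U,(O,G)))) (16 taxa).
The MRCA of L and D is the root, subtending the entire tree (21 taxa).
The first is nested inside the second, so L shares a more recent common ancestor with K.

K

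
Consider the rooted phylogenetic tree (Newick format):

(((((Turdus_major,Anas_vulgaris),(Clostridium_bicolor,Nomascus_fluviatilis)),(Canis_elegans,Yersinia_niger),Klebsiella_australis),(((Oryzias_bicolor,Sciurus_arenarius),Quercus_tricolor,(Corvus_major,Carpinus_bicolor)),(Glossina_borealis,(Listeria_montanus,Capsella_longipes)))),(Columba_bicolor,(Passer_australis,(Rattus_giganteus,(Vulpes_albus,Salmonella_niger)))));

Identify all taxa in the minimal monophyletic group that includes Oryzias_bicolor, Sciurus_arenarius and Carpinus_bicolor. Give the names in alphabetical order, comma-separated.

Carpinus_bicolor, Corvus_major, Oryzias_bicolor, Quercus_tricolor, Sciurus_arenarius

Tracing Oryzias_bicolor: it sits inside (Oryzias_bicolor,Sciurus_arenarius).
Tracing Sciurus_arenarius: it sits inside (Oryzias_bicolor,Sciurus_arenarius).
Tracing Carpinus_bicolor: it sits inside (Corvus_major,Carpinus_bicolor).
The smallest clade enclosing all 3 is ((Oryzias_bicolor,Sciurus_arenarius),Quercus_tricolor,(Corvus_major,Carpinus_bicolor)); the answer is its 5 terminal taxa in alphabetical order.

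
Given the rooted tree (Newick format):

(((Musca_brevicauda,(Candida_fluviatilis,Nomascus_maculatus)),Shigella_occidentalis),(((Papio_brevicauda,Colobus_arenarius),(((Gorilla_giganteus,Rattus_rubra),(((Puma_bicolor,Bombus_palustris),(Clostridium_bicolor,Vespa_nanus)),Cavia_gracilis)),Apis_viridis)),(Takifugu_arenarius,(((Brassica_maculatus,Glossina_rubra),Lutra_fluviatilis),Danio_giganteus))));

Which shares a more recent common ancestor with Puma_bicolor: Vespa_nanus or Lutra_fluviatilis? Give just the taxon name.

Vespa_nanus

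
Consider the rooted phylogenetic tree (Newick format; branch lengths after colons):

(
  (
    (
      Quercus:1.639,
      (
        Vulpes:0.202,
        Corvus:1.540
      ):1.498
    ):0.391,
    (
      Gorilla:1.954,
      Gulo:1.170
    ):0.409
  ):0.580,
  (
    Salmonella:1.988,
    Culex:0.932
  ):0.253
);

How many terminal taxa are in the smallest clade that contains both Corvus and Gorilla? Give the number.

5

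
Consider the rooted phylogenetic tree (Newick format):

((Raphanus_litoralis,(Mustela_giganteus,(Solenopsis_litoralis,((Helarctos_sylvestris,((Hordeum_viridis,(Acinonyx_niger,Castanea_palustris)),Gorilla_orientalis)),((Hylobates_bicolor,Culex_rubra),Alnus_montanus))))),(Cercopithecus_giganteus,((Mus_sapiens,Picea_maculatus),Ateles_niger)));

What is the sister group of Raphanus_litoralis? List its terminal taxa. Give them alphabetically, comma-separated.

Acinonyx_niger, Alnus_montanus, Castanea_palustris, Culex_rubra, Gorilla_orientalis, Helarctos_sylvestris, Hordeum_viridis, Hylobates_bicolor, Mustela_giganteus, Solenopsis_litoralis

Raphanus_litoralis attaches to the tree at the node subtending (Raphanus_litoralis,(Mustela_giganteus,(Solenopsis_litoralis,((Helarctos_sylvestris,((Hordeum_viridis,(Acinonyx_niger,Castanea_palustris)),Gorilla_orientalis)),((Hylobates_bicolor,Culex_rubra),Alnus_montanus))))).
The other lineage descending from that same node — the sister group — is (Mustela_giganteus,(Solenopsis_litoralis,((Helarctos_sylvestris,((Hordeum_viridis,(Acinonyx_niger,Castanea_palustris)),Gorilla_orientalis)),((Hylobates_bicolor,Culex_rubra),Alnus_montanus)))); its 10 tips in alphabetical order are the answer.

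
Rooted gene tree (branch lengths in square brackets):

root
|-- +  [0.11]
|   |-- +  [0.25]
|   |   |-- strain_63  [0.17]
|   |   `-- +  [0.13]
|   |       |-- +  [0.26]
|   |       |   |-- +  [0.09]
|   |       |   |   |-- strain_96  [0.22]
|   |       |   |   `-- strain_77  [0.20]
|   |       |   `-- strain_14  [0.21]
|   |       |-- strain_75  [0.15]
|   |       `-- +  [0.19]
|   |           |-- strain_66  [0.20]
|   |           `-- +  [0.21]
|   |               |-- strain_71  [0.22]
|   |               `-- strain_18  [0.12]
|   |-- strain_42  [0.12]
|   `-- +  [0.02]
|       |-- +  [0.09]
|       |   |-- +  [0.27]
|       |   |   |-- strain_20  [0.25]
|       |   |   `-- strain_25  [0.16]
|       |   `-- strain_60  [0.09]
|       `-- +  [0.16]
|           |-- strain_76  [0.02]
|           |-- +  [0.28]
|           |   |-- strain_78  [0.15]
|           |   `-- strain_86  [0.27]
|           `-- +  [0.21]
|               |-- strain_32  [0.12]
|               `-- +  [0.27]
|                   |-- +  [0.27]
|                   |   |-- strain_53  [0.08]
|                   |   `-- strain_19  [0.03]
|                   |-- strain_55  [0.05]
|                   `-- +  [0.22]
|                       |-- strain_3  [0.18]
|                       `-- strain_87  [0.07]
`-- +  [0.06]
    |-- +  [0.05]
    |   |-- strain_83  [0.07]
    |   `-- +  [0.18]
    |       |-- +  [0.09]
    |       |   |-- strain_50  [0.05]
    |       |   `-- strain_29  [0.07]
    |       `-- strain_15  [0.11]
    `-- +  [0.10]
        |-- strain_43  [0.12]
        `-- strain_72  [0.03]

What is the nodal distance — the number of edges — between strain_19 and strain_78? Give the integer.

The MRCA of strain_19 and strain_78 is the node subtending (strain_76,(strain_78,strain_86),(strain_32,((strain_53,strain_19),strain_55,(strain_3,strain_87)))).
From strain_19 up to that node: 4 branches. From strain_78 up to the same node: 2 branches. Total: 4 + 2 = 6.

6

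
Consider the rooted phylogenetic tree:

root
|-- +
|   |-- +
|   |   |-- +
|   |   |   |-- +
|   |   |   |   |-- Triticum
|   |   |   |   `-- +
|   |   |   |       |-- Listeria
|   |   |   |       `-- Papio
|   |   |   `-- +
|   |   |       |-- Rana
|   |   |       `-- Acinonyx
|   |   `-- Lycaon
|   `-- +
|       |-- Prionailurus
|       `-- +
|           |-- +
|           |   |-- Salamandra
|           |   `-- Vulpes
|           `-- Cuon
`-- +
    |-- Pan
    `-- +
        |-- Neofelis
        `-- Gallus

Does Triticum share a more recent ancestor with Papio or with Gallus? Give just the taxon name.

The MRCA of Triticum and Papio subtends (Triticum,(Listeria,Papio)) (3 taxa).
The MRCA of Triticum and Gallus is the root, subtending the entire tree (13 taxa).
The first is nested inside the second, so Triticum shares a more recent common ancestor with Papio.

Papio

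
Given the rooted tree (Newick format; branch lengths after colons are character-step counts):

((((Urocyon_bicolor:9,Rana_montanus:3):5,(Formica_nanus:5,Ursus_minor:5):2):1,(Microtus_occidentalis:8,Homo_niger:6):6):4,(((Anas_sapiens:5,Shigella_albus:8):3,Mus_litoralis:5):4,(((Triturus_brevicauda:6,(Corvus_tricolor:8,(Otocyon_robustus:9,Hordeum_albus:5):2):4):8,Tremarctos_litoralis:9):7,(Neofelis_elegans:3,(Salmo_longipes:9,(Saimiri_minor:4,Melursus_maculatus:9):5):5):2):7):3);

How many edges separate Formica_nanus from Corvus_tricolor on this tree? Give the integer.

10

The MRCA of Formica_nanus and Corvus_tricolor is the root of the tree.
From Formica_nanus up to that node: 4 branches. From Corvus_tricolor up to the same node: 6 branches. Total: 4 + 6 = 10.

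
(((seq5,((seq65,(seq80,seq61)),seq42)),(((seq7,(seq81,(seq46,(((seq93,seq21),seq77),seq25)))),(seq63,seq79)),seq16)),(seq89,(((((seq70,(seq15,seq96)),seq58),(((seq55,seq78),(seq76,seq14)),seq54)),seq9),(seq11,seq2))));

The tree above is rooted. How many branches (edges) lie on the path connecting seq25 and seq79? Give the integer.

7

The MRCA of seq25 and seq79 is the node subtending ((seq7,(seq81,(seq46,(((seq93,seq21),seq77),seq25)))),(seq63,seq79)).
From seq25 up to that node: 5 branches. From seq79 up to the same node: 2 branches. Total: 5 + 2 = 7.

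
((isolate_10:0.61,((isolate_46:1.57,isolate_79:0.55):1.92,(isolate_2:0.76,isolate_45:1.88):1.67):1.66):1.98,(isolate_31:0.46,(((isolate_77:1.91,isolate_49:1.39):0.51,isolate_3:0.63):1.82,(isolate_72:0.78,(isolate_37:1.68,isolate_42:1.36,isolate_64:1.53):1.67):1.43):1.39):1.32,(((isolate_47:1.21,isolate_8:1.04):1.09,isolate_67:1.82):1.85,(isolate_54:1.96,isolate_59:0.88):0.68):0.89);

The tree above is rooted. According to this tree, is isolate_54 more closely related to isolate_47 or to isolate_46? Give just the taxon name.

The MRCA of isolate_54 and isolate_47 subtends (((isolate_47,isolate_8),isolate_67),(isolate_54,isolate_59)) (5 taxa).
The MRCA of isolate_54 and isolate_46 is the root, subtending the entire tree (18 taxa).
The first is nested inside the second, so isolate_54 shares a more recent common ancestor with isolate_47.

isolate_47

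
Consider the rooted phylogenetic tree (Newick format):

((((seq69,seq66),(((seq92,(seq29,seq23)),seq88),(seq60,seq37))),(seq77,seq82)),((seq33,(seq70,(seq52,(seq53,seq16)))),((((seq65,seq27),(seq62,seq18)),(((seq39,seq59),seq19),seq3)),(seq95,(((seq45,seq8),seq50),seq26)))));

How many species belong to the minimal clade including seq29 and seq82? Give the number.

10

The MRCA of seq29 and seq82 is the node subtending (((seq69,seq66),(((seq92,(seq29,seq23)),seq88),(seq60,seq37))),(seq77,seq82)).
That clade contains 10 terminal taxa: seq23, seq29, seq37, seq60, seq66, seq69, seq77, seq82, seq88, seq92.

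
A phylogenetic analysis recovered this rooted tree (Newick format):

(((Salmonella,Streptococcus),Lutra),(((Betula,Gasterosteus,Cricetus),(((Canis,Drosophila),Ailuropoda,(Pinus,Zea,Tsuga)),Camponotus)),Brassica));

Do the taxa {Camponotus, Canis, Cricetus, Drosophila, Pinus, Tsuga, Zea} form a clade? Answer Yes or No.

The MRCA of the listed taxa subtends ((Betula,Gasterosteus,Cricetus),(((Canis,Drosophila),Ailuropoda,(Pinus,Zea,Tsuga)),Camponotus)).
That clade also contains Ailuropoda, Betula, Gasterosteus, which are not in the proposed group, so the group is not monophyletic.

No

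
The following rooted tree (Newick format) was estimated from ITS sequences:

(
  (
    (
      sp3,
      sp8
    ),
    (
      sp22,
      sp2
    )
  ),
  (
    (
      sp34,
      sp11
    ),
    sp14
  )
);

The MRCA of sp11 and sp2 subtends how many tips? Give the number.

The MRCA of sp11 and sp2 is the root, so the clade is the entire tree.
That clade contains 7 terminal taxa: sp11, sp14, sp2, sp22, sp3, sp34, sp8.

7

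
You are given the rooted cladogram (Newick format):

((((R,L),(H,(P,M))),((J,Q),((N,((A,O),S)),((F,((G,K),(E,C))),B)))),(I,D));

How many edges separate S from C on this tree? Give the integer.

The MRCA of S and C is the node subtending ((N,((A,O),S)),((F,((G,K),(E,C))),B)).
From S up to that node: 3 branches. From C up to the same node: 5 branches. Total: 3 + 5 = 8.

8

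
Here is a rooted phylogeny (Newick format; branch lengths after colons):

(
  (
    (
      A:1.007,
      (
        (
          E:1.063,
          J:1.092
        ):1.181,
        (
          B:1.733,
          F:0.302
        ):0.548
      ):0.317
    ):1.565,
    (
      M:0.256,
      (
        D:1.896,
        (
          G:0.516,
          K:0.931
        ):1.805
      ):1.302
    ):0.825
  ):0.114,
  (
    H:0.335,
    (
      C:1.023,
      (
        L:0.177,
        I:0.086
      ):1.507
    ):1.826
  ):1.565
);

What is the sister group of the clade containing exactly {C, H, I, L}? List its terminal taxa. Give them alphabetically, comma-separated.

The clade containing exactly {C, H, I, L} attaches directly to the root of the tree.
The other lineage descending from that same node — the sister group — is ((A,((E,J),(B,F))),(M,(D,(G,K)))); its 9 tips in alphabetical order are the answer.

A, B, D, E, F, G, J, K, M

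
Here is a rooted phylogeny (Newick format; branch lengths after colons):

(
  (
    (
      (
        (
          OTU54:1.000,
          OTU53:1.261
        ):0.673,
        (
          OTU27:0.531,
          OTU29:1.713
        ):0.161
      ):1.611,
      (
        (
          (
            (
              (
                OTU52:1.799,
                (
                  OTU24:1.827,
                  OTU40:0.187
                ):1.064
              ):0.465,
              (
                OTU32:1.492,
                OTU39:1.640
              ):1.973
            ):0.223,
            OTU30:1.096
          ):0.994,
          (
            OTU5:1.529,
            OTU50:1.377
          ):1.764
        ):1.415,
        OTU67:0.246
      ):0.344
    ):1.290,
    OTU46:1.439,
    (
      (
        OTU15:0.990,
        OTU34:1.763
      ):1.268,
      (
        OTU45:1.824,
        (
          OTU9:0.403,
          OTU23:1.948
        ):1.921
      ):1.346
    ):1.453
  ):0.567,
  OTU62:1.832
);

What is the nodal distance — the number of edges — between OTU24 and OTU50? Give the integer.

7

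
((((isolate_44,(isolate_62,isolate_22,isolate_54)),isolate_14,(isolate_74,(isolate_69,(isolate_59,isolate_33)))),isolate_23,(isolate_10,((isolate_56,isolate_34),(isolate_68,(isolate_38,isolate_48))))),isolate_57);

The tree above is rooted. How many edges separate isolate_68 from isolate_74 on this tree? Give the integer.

The MRCA of isolate_68 and isolate_74 is the node subtending (((isolate_44,(isolate_62,isolate_22,isolate_54)),isolate_14,(isolate_74,(isolate_69,(isolate_59,isolate_33)))),isolate_23,(isolate_10,((isolate_56,isolate_34),(isolate_68,(isolate_38,isolate_48))))).
From isolate_68 up to that node: 4 branches. From isolate_74 up to the same node: 3 branches. Total: 4 + 3 = 7.

7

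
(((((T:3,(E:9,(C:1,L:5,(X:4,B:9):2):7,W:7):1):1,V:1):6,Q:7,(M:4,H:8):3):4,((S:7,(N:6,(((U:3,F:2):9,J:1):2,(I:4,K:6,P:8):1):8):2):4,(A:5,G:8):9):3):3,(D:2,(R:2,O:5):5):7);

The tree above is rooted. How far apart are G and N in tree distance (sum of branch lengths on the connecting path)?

29

The path runs G → … → MRCA → … → N; the MRCA is the node subtending ((S,(N,(((U,F),J),(I,K,P)))),(A,G)).
Branch lengths along that path: 8 + 9 + 4 + 2 + 6 = 29.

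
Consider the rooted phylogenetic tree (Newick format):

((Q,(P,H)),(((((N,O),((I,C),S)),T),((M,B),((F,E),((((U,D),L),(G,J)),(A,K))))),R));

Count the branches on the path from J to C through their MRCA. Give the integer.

11

The MRCA of J and C is the node subtending ((((N,O),((I,C),S)),T),((M,B),((F,E),((((U,D),L),(G,J)),(A,K))))).
From J up to that node: 6 branches. From C up to the same node: 5 branches. Total: 6 + 5 = 11.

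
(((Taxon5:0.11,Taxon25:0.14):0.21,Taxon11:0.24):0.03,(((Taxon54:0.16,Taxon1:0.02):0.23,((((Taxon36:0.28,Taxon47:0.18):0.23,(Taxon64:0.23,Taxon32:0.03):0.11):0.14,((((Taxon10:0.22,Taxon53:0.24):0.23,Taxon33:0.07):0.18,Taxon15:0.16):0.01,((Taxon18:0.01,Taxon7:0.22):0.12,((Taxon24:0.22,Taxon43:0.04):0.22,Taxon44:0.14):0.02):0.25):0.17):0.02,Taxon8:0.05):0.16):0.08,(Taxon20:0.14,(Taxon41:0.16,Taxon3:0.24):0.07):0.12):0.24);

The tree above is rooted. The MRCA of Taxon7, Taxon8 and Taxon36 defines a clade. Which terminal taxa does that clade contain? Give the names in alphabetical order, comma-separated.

Tracing Taxon7: it sits inside (Taxon18,Taxon7).
Tracing Taxon8: it sits inside ((((Taxon36,Taxon47),(Taxon64,Taxon32)),((((Taxon10,Taxon53),Taxon33),Taxon15),((Taxon18,Taxon7),((Taxon24,Taxon43),Taxon44)))),Taxon8).
Tracing Taxon36: it sits inside (Taxon36,Taxon47).
The smallest clade enclosing all 3 is ((((Taxon36,Taxon47),(Taxon64,Taxon32)),((((Taxon10,Taxon53),Taxon33),Taxon15),((Taxon18,Taxon7),((Taxon24,Taxon43),Taxon44)))),Taxon8); the answer is its 14 terminal taxa in alphabetical order.

Taxon10, Taxon15, Taxon18, Taxon24, Taxon32, Taxon33, Taxon36, Taxon43, Taxon44, Taxon47, Taxon53, Taxon64, Taxon7, Taxon8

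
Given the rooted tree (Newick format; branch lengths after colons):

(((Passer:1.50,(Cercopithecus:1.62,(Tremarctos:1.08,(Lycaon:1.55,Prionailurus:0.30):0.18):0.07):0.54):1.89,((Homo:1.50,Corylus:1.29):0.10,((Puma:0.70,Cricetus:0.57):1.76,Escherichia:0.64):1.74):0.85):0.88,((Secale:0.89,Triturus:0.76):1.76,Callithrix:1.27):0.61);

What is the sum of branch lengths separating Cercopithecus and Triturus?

8.06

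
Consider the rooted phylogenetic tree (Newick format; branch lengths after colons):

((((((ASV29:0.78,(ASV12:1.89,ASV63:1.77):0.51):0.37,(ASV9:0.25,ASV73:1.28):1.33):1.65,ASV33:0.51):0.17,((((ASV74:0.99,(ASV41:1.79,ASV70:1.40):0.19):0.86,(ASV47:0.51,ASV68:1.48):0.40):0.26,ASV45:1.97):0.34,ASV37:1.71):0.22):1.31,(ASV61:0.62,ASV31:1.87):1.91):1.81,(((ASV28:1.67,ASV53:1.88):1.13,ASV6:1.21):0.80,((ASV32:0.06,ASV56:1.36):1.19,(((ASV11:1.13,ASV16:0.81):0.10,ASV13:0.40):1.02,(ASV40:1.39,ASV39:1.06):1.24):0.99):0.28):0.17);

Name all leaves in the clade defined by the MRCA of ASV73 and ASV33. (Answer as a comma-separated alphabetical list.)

ASV12, ASV29, ASV33, ASV63, ASV73, ASV9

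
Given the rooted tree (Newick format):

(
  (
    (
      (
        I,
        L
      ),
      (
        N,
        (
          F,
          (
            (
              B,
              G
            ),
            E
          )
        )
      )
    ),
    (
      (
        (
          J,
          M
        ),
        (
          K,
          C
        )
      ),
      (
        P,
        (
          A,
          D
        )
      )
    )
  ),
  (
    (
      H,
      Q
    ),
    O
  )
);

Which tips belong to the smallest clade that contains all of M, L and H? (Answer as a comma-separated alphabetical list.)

Tracing M: it sits inside (J,M).
Tracing L: it sits inside (I,L).
Tracing H: it sits inside (H,Q).
The smallest clade enclosing all 3 is the whole tree (their MRCA is the root), so the answer is all 17 tips in alphabetical order.

A, B, C, D, E, F, G, H, I, J, K, L, M, N, O, P, Q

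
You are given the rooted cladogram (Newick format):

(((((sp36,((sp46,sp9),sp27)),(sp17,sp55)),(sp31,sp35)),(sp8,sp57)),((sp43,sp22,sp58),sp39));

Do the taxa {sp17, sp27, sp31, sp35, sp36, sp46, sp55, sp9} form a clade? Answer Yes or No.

Yes

The most recent common ancestor of these taxa subtends (((sp36,((sp46,sp9),sp27)),(sp17,sp55)),(sp31,sp35)).
That clade has exactly 8 tips — every listed taxon and nothing else — so the group is monophyletic.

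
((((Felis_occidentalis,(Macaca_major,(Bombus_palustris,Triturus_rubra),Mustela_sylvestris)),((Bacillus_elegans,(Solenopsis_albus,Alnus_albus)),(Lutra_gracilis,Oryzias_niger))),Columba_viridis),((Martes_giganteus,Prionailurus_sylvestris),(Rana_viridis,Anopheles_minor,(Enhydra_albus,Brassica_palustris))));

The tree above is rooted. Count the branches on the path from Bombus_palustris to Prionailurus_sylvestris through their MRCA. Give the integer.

The MRCA of Bombus_palustris and Prionailurus_sylvestris is the root of the tree.
From Bombus_palustris up to that node: 6 branches. From Prionailurus_sylvestris up to the same node: 3 branches. Total: 6 + 3 = 9.

9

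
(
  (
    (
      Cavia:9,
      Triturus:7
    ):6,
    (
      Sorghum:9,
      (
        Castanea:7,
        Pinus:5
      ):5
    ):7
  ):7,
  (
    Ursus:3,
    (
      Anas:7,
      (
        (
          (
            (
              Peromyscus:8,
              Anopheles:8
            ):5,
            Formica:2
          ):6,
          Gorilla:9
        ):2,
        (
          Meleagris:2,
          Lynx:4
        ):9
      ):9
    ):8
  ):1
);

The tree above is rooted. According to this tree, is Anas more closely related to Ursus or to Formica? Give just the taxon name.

The MRCA of Anas and Formica subtends (Anas,((((Peromyscus,Anopheles),Formica),Gorilla),(Meleagris,Lynx))) (7 taxa).
The MRCA of Anas and Ursus subtends (Ursus,(Anas,((((Peromyscus,Anopheles),Formica),Gorilla),(Meleagris,Lynx)))) (8 taxa).
The first is nested inside the second, so Anas shares a more recent common ancestor with Formica.

Formica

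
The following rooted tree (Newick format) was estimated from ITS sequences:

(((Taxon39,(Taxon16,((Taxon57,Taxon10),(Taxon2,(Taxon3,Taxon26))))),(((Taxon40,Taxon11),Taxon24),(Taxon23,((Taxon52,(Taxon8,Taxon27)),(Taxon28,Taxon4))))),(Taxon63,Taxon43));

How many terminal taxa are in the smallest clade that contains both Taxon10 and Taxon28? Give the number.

16

The MRCA of Taxon10 and Taxon28 is the node subtending ((Taxon39,(Taxon16,((Taxon57,Taxon10),(Taxon2,(Taxon3,Taxon26))))),(((Taxon40,Taxon11),Taxon24),(Taxon23,((Taxon52,(Taxon8,Taxon27)),(Taxon28,Taxon4))))).
That clade contains 16 terminal taxa: Taxon10, Taxon11, Taxon16, Taxon2, Taxon23, Taxon24, Taxon26, Taxon27, Taxon28, Taxon3, Taxon39, Taxon4, Taxon40, Taxon52, Taxon57, Taxon8.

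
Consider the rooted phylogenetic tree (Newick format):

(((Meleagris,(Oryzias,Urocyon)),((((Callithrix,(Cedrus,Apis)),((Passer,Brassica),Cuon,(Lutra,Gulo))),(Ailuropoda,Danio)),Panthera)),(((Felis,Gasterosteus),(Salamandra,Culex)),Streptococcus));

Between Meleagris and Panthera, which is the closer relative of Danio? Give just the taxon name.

Panthera

The MRCA of Danio and Panthera subtends ((((Callithrix,(Cedrus,Apis)),((Passer,Brassica),Cuon,(Lutra,Gulo))),(Ailuropoda,Danio)),Panthera) (11 taxa).
The MRCA of Danio and Meleagris subtends ((Meleagris,(Oryzias,Urocyon)),((((Callithrix,(Cedrus,Apis)),((Passer,Brassica),Cuon,(Lutra,Gulo))),(Ailuropoda,Danio)),Panthera)) (14 taxa).
The first is nested inside the second, so Danio shares a more recent common ancestor with Panthera.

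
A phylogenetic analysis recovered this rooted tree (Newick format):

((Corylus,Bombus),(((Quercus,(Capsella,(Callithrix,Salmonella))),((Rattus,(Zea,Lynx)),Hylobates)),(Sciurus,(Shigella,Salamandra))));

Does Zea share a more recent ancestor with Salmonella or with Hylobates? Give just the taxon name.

Hylobates

The MRCA of Zea and Hylobates subtends ((Rattus,(Zea,Lynx)),Hylobates) (4 taxa).
The MRCA of Zea and Salmonella subtends ((Quercus,(Capsella,(Callithrix,Salmonella))),((Rattus,(Zea,Lynx)),Hylobates)) (8 taxa).
The first is nested inside the second, so Zea shares a more recent common ancestor with Hylobates.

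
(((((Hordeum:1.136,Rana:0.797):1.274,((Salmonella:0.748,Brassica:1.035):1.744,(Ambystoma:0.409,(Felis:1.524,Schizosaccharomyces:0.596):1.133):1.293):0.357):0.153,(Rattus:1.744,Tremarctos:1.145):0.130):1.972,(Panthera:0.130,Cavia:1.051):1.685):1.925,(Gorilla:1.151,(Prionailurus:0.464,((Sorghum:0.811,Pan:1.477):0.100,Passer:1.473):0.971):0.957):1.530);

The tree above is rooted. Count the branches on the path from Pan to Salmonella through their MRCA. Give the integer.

11

The MRCA of Pan and Salmonella is the root of the tree.
From Pan up to that node: 5 branches. From Salmonella up to the same node: 6 branches. Total: 5 + 6 = 11.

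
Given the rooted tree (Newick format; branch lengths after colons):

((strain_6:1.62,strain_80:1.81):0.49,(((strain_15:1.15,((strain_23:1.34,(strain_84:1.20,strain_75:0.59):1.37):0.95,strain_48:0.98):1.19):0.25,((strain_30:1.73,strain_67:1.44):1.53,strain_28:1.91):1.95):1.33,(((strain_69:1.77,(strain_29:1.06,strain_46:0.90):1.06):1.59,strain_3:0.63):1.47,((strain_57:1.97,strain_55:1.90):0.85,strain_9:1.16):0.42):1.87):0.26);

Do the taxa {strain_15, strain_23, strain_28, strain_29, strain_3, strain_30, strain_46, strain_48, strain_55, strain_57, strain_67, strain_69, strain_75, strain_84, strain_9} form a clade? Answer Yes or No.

The most recent common ancestor of these taxa subtends (((strain_15,((strain_23,(strain_84,strain_75)),strain_48)),((strain_30,strain_67),strain_28)),(((strain_69,(strain_29,strain_46)),strain_3),((strain_57,strain_55),strain_9))).
That clade has exactly 15 tips — every listed taxon and nothing else — so the group is monophyletic.

Yes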